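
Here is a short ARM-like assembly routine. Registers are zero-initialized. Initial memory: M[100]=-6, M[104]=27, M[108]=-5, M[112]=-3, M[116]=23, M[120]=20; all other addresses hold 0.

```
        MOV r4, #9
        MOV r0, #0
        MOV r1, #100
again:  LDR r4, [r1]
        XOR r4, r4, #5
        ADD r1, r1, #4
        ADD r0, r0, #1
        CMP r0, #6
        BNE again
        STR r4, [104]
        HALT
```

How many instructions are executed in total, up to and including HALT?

41

r4=9
r0=0
r1=100
r4=M[100]=-6
r4=(-6)^5=-1
r1=100+4=104
r0=0+1=1
CMP r0, #6  (cmp 1,6)
BNE again: taken
r4=M[104]=27
r4=27^5=30
r1=104+4=108
r0=1+1=2
CMP r0, #6  (cmp 2,6)
BNE again: taken
r4=M[108]=-5
r4=(-5)^5=-2
r1=108+4=112
r0=2+1=3
CMP r0, #6  (cmp 3,6)
BNE again: taken
r4=M[112]=-3
r4=(-3)^5=-8
r1=112+4=116
r0=3+1=4
CMP r0, #6  (cmp 4,6)
BNE again: taken
r4=M[116]=23
r4=23^5=18
r1=116+4=120
r0=4+1=5
CMP r0, #6  (cmp 5,6)
BNE again: taken
r4=M[120]=20
r4=20^5=17
r1=120+4=124
r0=5+1=6
CMP r0, #6  (cmp 6,6)
BNE again: not taken
STR r4, [104] → M[104]=17
halt.
Total executed instructions: 41.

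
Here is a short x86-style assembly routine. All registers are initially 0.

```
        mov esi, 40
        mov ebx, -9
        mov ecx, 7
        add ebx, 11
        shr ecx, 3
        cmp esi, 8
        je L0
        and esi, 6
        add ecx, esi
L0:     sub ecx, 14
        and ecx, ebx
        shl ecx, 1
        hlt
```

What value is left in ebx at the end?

esi=40
ebx=-9
ecx=7
ebx=(-9)+11=2
ecx=7>>3=0
cmp esi, 8  (cmp 40,8)
je L0: not taken
esi=40&6=0
ecx=0+0=0
ecx=0-14=-14
ecx=(-14)&2=2
ecx=2<<1=4
halt.

2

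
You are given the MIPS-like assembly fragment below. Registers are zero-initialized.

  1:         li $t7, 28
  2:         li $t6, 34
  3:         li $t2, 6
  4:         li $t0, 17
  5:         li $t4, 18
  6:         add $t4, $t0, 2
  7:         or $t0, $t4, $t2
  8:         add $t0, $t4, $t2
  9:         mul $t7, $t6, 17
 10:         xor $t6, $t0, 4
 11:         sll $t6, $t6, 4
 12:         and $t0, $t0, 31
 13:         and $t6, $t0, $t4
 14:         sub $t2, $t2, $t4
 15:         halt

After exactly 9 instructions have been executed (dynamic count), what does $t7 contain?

578

li $t7, 28 → $t7=28
li $t6, 34 → $t6=34
li $t2, 6 → $t2=6
li $t0, 17 → $t0=17
li $t4, 18 → $t4=18
add $t4, $t0, 2 → $t4=17+2=19
or $t0, $t4, $t2 → $t0=19|6=23
add $t0, $t4, $t2 → $t0=19+6=25
mul $t7, $t6, 17 → $t7=34*17=578
After step 9: $t7 = 578.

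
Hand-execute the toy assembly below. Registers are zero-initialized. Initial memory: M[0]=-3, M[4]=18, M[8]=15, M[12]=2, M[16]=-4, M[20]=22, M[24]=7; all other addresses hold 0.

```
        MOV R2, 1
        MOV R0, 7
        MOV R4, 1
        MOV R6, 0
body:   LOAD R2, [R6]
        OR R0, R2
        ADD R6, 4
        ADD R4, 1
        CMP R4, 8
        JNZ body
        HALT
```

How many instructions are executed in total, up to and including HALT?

MOV R2, 1 → R2=1
MOV R0, 7 → R0=7
MOV R4, 1 → R4=1
MOV R6, 0 → R6=0
LOAD R2, [R6] → R2=M[0]=-3
OR R0, R2 → R0=7|(-3)=-1
ADD R6, 4 → R6=0+4=4
ADD R4, 1 → R4=1+1=2
CMP R4, 8  (cmp 2,8)
JNZ body: taken
LOAD R2, [R6] → R2=M[4]=18
OR R0, R2 → R0=(-1)|18=-1
ADD R6, 4 → R6=4+4=8
ADD R4, 1 → R4=2+1=3
CMP R4, 8  (cmp 3,8)
JNZ body: taken
LOAD R2, [R6] → R2=M[8]=15
OR R0, R2 → R0=(-1)|15=-1
ADD R6, 4 → R6=8+4=12
ADD R4, 1 → R4=3+1=4
CMP R4, 8  (cmp 4,8)
JNZ body: taken
LOAD R2, [R6] → R2=M[12]=2
OR R0, R2 → R0=(-1)|2=-1
ADD R6, 4 → R6=12+4=16
ADD R4, 1 → R4=4+1=5
CMP R4, 8  (cmp 5,8)
JNZ body: taken
LOAD R2, [R6] → R2=M[16]=-4
OR R0, R2 → R0=(-1)|(-4)=-1
ADD R6, 4 → R6=16+4=20
ADD R4, 1 → R4=5+1=6
CMP R4, 8  (cmp 6,8)
JNZ body: taken
LOAD R2, [R6] → R2=M[20]=22
OR R0, R2 → R0=(-1)|22=-1
ADD R6, 4 → R6=20+4=24
ADD R4, 1 → R4=6+1=7
CMP R4, 8  (cmp 7,8)
JNZ body: taken
LOAD R2, [R6] → R2=M[24]=7
OR R0, R2 → R0=(-1)|7=-1
ADD R6, 4 → R6=24+4=28
ADD R4, 1 → R4=7+1=8
CMP R4, 8  (cmp 8,8)
JNZ body: not taken
halt.
Total executed instructions: 47.

47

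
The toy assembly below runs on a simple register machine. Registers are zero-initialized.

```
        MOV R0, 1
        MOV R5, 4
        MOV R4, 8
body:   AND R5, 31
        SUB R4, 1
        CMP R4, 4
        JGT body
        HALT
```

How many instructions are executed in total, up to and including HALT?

20

R0=1
R5=4
R4=8
R5=4&31=4
R4=8-1=7
CMP R4, 4  (cmp 7,4)
JGT body: taken
R5=4&31=4
R4=7-1=6
CMP R4, 4  (cmp 6,4)
JGT body: taken
R5=4&31=4
R4=6-1=5
CMP R4, 4  (cmp 5,4)
JGT body: taken
R5=4&31=4
R4=5-1=4
CMP R4, 4  (cmp 4,4)
JGT body: not taken
halt.
Total executed instructions: 20.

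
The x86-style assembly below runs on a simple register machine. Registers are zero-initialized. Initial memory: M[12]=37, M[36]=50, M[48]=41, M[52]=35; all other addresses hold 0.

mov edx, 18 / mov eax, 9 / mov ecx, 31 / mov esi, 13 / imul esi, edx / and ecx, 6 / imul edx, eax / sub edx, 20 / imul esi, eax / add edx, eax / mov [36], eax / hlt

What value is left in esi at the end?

after mov edx, 18: edx=18
after mov eax, 9: eax=9
after mov ecx, 31: ecx=31
after mov esi, 13: esi=13
after imul esi, edx: esi=13*18=234
after and ecx, 6: ecx=31&6=6
after imul edx, eax: edx=18*9=162
after sub edx, 20: edx=162-20=142
after imul esi, eax: esi=234*9=2106
after add edx, eax: edx=142+9=151
mov [36], eax → M[36]=9
halt.

2106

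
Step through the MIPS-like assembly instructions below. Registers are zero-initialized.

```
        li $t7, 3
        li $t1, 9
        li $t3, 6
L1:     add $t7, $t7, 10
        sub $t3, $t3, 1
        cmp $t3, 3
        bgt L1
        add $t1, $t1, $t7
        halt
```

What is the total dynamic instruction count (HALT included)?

li $t7, 3 → $t7=3
li $t1, 9 → $t1=9
li $t3, 6 → $t3=6
add $t7, $t7, 10 → $t7=3+10=13
sub $t3, $t3, 1 → $t3=6-1=5
cmp $t3, 3  (cmp 5,3)
bgt L1: taken
add $t7, $t7, 10 → $t7=13+10=23
sub $t3, $t3, 1 → $t3=5-1=4
cmp $t3, 3  (cmp 4,3)
bgt L1: taken
add $t7, $t7, 10 → $t7=23+10=33
sub $t3, $t3, 1 → $t3=4-1=3
cmp $t3, 3  (cmp 3,3)
bgt L1: not taken
add $t1, $t1, $t7 → $t1=9+33=42
halt.
Total executed instructions: 17.

17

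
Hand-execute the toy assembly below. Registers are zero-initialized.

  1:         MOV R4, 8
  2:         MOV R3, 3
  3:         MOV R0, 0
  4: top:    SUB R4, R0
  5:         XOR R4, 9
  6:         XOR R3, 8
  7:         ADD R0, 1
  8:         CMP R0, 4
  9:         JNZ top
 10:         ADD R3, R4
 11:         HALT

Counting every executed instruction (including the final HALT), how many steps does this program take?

MOV R4, 8 → R4=8
MOV R3, 3 → R3=3
MOV R0, 0 → R0=0
SUB R4, R0 → R4=8-0=8
XOR R4, 9 → R4=8^9=1
XOR R3, 8 → R3=3^8=11
ADD R0, 1 → R0=0+1=1
CMP R0, 4  (cmp 1,4)
JNZ top: taken
SUB R4, R0 → R4=1-1=0
XOR R4, 9 → R4=0^9=9
XOR R3, 8 → R3=11^8=3
ADD R0, 1 → R0=1+1=2
CMP R0, 4  (cmp 2,4)
JNZ top: taken
SUB R4, R0 → R4=9-2=7
XOR R4, 9 → R4=7^9=14
XOR R3, 8 → R3=3^8=11
ADD R0, 1 → R0=2+1=3
CMP R0, 4  (cmp 3,4)
JNZ top: taken
SUB R4, R0 → R4=14-3=11
XOR R4, 9 → R4=11^9=2
XOR R3, 8 → R3=11^8=3
ADD R0, 1 → R0=3+1=4
CMP R0, 4  (cmp 4,4)
JNZ top: not taken
ADD R3, R4 → R3=3+2=5
halt.
Total executed instructions: 29.

29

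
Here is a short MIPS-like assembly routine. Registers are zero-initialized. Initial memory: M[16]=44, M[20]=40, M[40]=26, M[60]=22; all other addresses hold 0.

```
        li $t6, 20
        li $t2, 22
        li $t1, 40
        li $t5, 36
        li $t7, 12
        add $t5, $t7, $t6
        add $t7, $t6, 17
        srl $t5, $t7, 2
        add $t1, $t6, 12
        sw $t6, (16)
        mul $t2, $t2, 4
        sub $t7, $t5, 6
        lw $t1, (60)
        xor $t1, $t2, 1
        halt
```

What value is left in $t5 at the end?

li $t6, 20 → $t6=20
li $t2, 22 → $t2=22
li $t1, 40 → $t1=40
li $t5, 36 → $t5=36
li $t7, 12 → $t7=12
add $t5, $t7, $t6 → $t5=12+20=32
add $t7, $t6, 17 → $t7=20+17=37
srl $t5, $t7, 2 → $t5=37>>2=9
add $t1, $t6, 12 → $t1=20+12=32
sw $t6, (16) → M[16]=20
mul $t2, $t2, 4 → $t2=22*4=88
sub $t7, $t5, 6 → $t7=9-6=3
lw $t1, (60) → $t1=M[60]=22
xor $t1, $t2, 1 → $t1=88^1=89
halt.

9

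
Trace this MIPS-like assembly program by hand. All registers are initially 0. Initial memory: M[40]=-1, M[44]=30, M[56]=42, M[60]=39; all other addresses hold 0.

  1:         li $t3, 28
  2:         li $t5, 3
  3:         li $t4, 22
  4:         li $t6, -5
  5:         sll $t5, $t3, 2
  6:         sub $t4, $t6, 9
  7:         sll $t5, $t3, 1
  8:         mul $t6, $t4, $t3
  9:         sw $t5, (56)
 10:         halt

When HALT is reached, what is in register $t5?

56

$t3=28
$t5=3
$t4=22
$t6=-5
$t5=28<<2=112
$t4=(-5)-9=-14
$t5=28<<1=56
$t6=(-14)*28=-392
sw $t5, (56) → M[56]=56
halt.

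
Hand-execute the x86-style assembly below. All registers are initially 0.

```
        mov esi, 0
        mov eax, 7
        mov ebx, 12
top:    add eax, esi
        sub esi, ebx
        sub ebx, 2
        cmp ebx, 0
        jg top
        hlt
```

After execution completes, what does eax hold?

mov esi, 0 → esi=0
mov eax, 7 → eax=7
mov ebx, 12 → ebx=12
add eax, esi → eax=7+0=7
sub esi, ebx → esi=0-12=-12
sub ebx, 2 → ebx=12-2=10
cmp ebx, 0  (cmp 10,0)
jg top: taken
add eax, esi → eax=7+(-12)=-5
sub esi, ebx → esi=(-12)-10=-22
sub ebx, 2 → ebx=10-2=8
cmp ebx, 0  (cmp 8,0)
jg top: taken
add eax, esi → eax=(-5)+(-22)=-27
sub esi, ebx → esi=(-22)-8=-30
sub ebx, 2 → ebx=8-2=6
cmp ebx, 0  (cmp 6,0)
jg top: taken
add eax, esi → eax=(-27)+(-30)=-57
sub esi, ebx → esi=(-30)-6=-36
sub ebx, 2 → ebx=6-2=4
cmp ebx, 0  (cmp 4,0)
jg top: taken
add eax, esi → eax=(-57)+(-36)=-93
sub esi, ebx → esi=(-36)-4=-40
sub ebx, 2 → ebx=4-2=2
cmp ebx, 0  (cmp 2,0)
jg top: taken
add eax, esi → eax=(-93)+(-40)=-133
sub esi, ebx → esi=(-40)-2=-42
sub ebx, 2 → ebx=2-2=0
cmp ebx, 0  (cmp 0,0)
jg top: not taken
halt.

-133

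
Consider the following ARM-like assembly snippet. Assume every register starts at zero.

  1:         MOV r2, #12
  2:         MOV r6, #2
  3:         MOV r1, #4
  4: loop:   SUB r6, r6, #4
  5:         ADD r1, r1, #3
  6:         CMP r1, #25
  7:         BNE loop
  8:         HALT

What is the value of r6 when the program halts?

-26

after MOV r2, #12: r2=12
after MOV r6, #2: r6=2
after MOV r1, #4: r1=4
after SUB r6, r6, #4: r6=2-4=-2
after ADD r1, r1, #3: r1=4+3=7
CMP r1, #25  (cmp 7,25)
BNE loop: taken
after SUB r6, r6, #4: r6=(-2)-4=-6
after ADD r1, r1, #3: r1=7+3=10
CMP r1, #25  (cmp 10,25)
BNE loop: taken
after SUB r6, r6, #4: r6=(-6)-4=-10
after ADD r1, r1, #3: r1=10+3=13
CMP r1, #25  (cmp 13,25)
BNE loop: taken
after SUB r6, r6, #4: r6=(-10)-4=-14
after ADD r1, r1, #3: r1=13+3=16
CMP r1, #25  (cmp 16,25)
BNE loop: taken
after SUB r6, r6, #4: r6=(-14)-4=-18
after ADD r1, r1, #3: r1=16+3=19
CMP r1, #25  (cmp 19,25)
BNE loop: taken
after SUB r6, r6, #4: r6=(-18)-4=-22
after ADD r1, r1, #3: r1=19+3=22
CMP r1, #25  (cmp 22,25)
BNE loop: taken
after SUB r6, r6, #4: r6=(-22)-4=-26
after ADD r1, r1, #3: r1=22+3=25
CMP r1, #25  (cmp 25,25)
BNE loop: not taken
halt.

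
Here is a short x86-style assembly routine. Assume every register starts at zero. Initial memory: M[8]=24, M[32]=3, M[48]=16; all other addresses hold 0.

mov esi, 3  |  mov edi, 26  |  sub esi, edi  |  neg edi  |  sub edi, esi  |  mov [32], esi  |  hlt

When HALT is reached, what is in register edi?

esi=3
edi=26
esi=3-26=-23
edi=-(26)=-26
edi=(-26)-(-23)=-3
mov [32], esi → M[32]=-23
halt.

-3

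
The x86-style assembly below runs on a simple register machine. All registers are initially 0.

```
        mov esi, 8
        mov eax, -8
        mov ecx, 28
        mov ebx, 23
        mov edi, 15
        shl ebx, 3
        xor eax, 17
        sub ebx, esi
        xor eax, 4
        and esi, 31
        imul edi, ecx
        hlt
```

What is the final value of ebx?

176

after mov esi, 8: esi=8
after mov eax, -8: eax=-8
after mov ecx, 28: ecx=28
after mov ebx, 23: ebx=23
after mov edi, 15: edi=15
after shl ebx, 3: ebx=23<<3=184
after xor eax, 17: eax=(-8)^17=-23
after sub ebx, esi: ebx=184-8=176
after xor eax, 4: eax=(-23)^4=-19
after and esi, 31: esi=8&31=8
after imul edi, ecx: edi=15*28=420
halt.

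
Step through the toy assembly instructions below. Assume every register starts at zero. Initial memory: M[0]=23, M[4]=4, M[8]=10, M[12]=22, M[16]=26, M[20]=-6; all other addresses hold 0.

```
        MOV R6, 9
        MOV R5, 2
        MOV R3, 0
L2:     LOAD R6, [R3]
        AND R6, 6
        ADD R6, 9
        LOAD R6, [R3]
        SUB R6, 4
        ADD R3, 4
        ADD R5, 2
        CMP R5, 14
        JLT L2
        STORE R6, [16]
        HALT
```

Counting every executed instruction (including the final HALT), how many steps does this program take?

R6=9
R5=2
R3=0
R6=M[0]=23
R6=23&6=6
R6=6+9=15
R6=M[0]=23
R6=23-4=19
R3=0+4=4
R5=2+2=4
CMP R5, 14  (cmp 4,14)
JLT L2: taken
R6=M[4]=4
R6=4&6=4
R6=4+9=13
R6=M[4]=4
R6=4-4=0
R3=4+4=8
R5=4+2=6
CMP R5, 14  (cmp 6,14)
JLT L2: taken
R6=M[8]=10
R6=10&6=2
R6=2+9=11
R6=M[8]=10
R6=10-4=6
R3=8+4=12
R5=6+2=8
CMP R5, 14  (cmp 8,14)
JLT L2: taken
R6=M[12]=22
R6=22&6=6
R6=6+9=15
R6=M[12]=22
R6=22-4=18
R3=12+4=16
R5=8+2=10
CMP R5, 14  (cmp 10,14)
JLT L2: taken
R6=M[16]=26
R6=26&6=2
R6=2+9=11
R6=M[16]=26
R6=26-4=22
R3=16+4=20
R5=10+2=12
CMP R5, 14  (cmp 12,14)
JLT L2: taken
R6=M[20]=-6
R6=(-6)&6=2
R6=2+9=11
R6=M[20]=-6
R6=(-6)-4=-10
R3=20+4=24
R5=12+2=14
CMP R5, 14  (cmp 14,14)
JLT L2: not taken
STORE R6, [16] → M[16]=-10
halt.
Total executed instructions: 59.

59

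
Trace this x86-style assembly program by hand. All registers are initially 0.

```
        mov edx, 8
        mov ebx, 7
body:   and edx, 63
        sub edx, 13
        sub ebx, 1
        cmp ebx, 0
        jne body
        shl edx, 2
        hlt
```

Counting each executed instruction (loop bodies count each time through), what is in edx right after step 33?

after mov edx, 8: edx=8
after mov ebx, 7: ebx=7
after and edx, 63: edx=8&63=8
after sub edx, 13: edx=8-13=-5
after sub ebx, 1: ebx=7-1=6
cmp ebx, 0  (cmp 6,0)
jne body: taken
after and edx, 63: edx=(-5)&63=59
after sub edx, 13: edx=59-13=46
after sub ebx, 1: ebx=6-1=5
cmp ebx, 0  (cmp 5,0)
jne body: taken
after and edx, 63: edx=46&63=46
after sub edx, 13: edx=46-13=33
after sub ebx, 1: ebx=5-1=4
cmp ebx, 0  (cmp 4,0)
jne body: taken
after and edx, 63: edx=33&63=33
after sub edx, 13: edx=33-13=20
after sub ebx, 1: ebx=4-1=3
cmp ebx, 0  (cmp 3,0)
jne body: taken
after and edx, 63: edx=20&63=20
after sub edx, 13: edx=20-13=7
after sub ebx, 1: ebx=3-1=2
cmp ebx, 0  (cmp 2,0)
jne body: taken
after and edx, 63: edx=7&63=7
after sub edx, 13: edx=7-13=-6
after sub ebx, 1: ebx=2-1=1
cmp ebx, 0  (cmp 1,0)
jne body: taken
after and edx, 63: edx=(-6)&63=58
After step 33: edx = 58.

58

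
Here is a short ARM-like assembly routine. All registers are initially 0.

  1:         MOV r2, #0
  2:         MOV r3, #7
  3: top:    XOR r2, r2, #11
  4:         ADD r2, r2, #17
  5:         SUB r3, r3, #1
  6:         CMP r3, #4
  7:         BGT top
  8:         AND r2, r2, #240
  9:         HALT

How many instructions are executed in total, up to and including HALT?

r2=0
r3=7
r2=0^11=11
r2=11+17=28
r3=7-1=6
CMP r3, #4  (cmp 6,4)
BGT top: taken
r2=28^11=23
r2=23+17=40
r3=6-1=5
CMP r3, #4  (cmp 5,4)
BGT top: taken
r2=40^11=35
r2=35+17=52
r3=5-1=4
CMP r3, #4  (cmp 4,4)
BGT top: not taken
r2=52&240=48
halt.
Total executed instructions: 19.

19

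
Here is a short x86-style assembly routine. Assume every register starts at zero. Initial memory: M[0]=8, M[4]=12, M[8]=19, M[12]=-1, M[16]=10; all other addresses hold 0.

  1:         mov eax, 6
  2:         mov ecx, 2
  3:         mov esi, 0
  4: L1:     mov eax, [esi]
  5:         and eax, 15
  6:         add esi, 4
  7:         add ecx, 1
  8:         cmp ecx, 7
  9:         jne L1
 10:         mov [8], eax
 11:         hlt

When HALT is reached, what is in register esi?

mov eax, 6 → eax=6
mov ecx, 2 → ecx=2
mov esi, 0 → esi=0
mov eax, [esi] → eax=M[0]=8
and eax, 15 → eax=8&15=8
add esi, 4 → esi=0+4=4
add ecx, 1 → ecx=2+1=3
cmp ecx, 7  (cmp 3,7)
jne L1: taken
mov eax, [esi] → eax=M[4]=12
and eax, 15 → eax=12&15=12
add esi, 4 → esi=4+4=8
add ecx, 1 → ecx=3+1=4
cmp ecx, 7  (cmp 4,7)
jne L1: taken
mov eax, [esi] → eax=M[8]=19
and eax, 15 → eax=19&15=3
add esi, 4 → esi=8+4=12
add ecx, 1 → ecx=4+1=5
cmp ecx, 7  (cmp 5,7)
jne L1: taken
mov eax, [esi] → eax=M[12]=-1
and eax, 15 → eax=(-1)&15=15
add esi, 4 → esi=12+4=16
add ecx, 1 → ecx=5+1=6
cmp ecx, 7  (cmp 6,7)
jne L1: taken
mov eax, [esi] → eax=M[16]=10
and eax, 15 → eax=10&15=10
add esi, 4 → esi=16+4=20
add ecx, 1 → ecx=6+1=7
cmp ecx, 7  (cmp 7,7)
jne L1: not taken
mov [8], eax → M[8]=10
halt.

20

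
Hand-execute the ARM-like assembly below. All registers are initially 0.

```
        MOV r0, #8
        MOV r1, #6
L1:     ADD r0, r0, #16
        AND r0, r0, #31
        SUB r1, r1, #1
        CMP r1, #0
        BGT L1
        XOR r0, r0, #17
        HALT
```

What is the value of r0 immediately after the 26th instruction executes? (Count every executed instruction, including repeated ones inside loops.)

MOV r0, #8 → r0=8
MOV r1, #6 → r1=6
ADD r0, r0, #16 → r0=8+16=24
AND r0, r0, #31 → r0=24&31=24
SUB r1, r1, #1 → r1=6-1=5
CMP r1, #0  (cmp 5,0)
BGT L1: taken
ADD r0, r0, #16 → r0=24+16=40
AND r0, r0, #31 → r0=40&31=8
SUB r1, r1, #1 → r1=5-1=4
CMP r1, #0  (cmp 4,0)
BGT L1: taken
ADD r0, r0, #16 → r0=8+16=24
AND r0, r0, #31 → r0=24&31=24
SUB r1, r1, #1 → r1=4-1=3
CMP r1, #0  (cmp 3,0)
BGT L1: taken
ADD r0, r0, #16 → r0=24+16=40
AND r0, r0, #31 → r0=40&31=8
SUB r1, r1, #1 → r1=3-1=2
CMP r1, #0  (cmp 2,0)
BGT L1: taken
ADD r0, r0, #16 → r0=8+16=24
AND r0, r0, #31 → r0=24&31=24
SUB r1, r1, #1 → r1=2-1=1
CMP r1, #0  (cmp 1,0)
After step 26: r0 = 24.

24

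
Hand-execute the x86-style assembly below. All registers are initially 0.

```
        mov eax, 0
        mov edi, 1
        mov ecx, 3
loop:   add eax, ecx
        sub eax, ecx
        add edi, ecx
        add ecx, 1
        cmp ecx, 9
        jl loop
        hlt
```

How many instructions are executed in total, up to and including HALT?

40

mov eax, 0 → eax=0
mov edi, 1 → edi=1
mov ecx, 3 → ecx=3
add eax, ecx → eax=0+3=3
sub eax, ecx → eax=3-3=0
add edi, ecx → edi=1+3=4
add ecx, 1 → ecx=3+1=4
cmp ecx, 9  (cmp 4,9)
jl loop: taken
add eax, ecx → eax=0+4=4
sub eax, ecx → eax=4-4=0
add edi, ecx → edi=4+4=8
add ecx, 1 → ecx=4+1=5
cmp ecx, 9  (cmp 5,9)
jl loop: taken
add eax, ecx → eax=0+5=5
sub eax, ecx → eax=5-5=0
add edi, ecx → edi=8+5=13
add ecx, 1 → ecx=5+1=6
cmp ecx, 9  (cmp 6,9)
jl loop: taken
add eax, ecx → eax=0+6=6
sub eax, ecx → eax=6-6=0
add edi, ecx → edi=13+6=19
add ecx, 1 → ecx=6+1=7
cmp ecx, 9  (cmp 7,9)
jl loop: taken
add eax, ecx → eax=0+7=7
sub eax, ecx → eax=7-7=0
add edi, ecx → edi=19+7=26
add ecx, 1 → ecx=7+1=8
cmp ecx, 9  (cmp 8,9)
jl loop: taken
add eax, ecx → eax=0+8=8
sub eax, ecx → eax=8-8=0
add edi, ecx → edi=26+8=34
add ecx, 1 → ecx=8+1=9
cmp ecx, 9  (cmp 9,9)
jl loop: not taken
halt.
Total executed instructions: 40.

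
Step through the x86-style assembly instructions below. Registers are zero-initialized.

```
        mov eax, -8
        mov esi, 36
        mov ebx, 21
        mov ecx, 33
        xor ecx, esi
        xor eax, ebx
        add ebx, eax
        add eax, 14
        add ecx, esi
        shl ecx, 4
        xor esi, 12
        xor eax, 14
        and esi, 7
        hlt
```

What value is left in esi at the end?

0

mov eax, -8 → eax=-8
mov esi, 36 → esi=36
mov ebx, 21 → ebx=21
mov ecx, 33 → ecx=33
xor ecx, esi → ecx=33^36=5
xor eax, ebx → eax=(-8)^21=-19
add ebx, eax → ebx=21+(-19)=2
add eax, 14 → eax=(-19)+14=-5
add ecx, esi → ecx=5+36=41
shl ecx, 4 → ecx=41<<4=656
xor esi, 12 → esi=36^12=40
xor eax, 14 → eax=(-5)^14=-11
and esi, 7 → esi=40&7=0
halt.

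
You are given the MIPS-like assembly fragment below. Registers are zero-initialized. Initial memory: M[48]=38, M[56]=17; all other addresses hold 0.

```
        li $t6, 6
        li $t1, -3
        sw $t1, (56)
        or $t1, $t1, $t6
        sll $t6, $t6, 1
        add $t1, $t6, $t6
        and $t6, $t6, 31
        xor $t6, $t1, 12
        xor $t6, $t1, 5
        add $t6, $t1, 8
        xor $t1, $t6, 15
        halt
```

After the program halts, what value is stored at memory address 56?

-3

after li $t6, 6: $t6=6
after li $t1, -3: $t1=-3
sw $t1, (56) → M[56]=-3
after or $t1, $t1, $t6: $t1=(-3)|6=-1
after sll $t6, $t6, 1: $t6=6<<1=12
after add $t1, $t6, $t6: $t1=12+12=24
after and $t6, $t6, 31: $t6=12&31=12
after xor $t6, $t1, 12: $t6=24^12=20
after xor $t6, $t1, 5: $t6=24^5=29
after add $t6, $t1, 8: $t6=24+8=32
after xor $t1, $t6, 15: $t1=32^15=47
halt.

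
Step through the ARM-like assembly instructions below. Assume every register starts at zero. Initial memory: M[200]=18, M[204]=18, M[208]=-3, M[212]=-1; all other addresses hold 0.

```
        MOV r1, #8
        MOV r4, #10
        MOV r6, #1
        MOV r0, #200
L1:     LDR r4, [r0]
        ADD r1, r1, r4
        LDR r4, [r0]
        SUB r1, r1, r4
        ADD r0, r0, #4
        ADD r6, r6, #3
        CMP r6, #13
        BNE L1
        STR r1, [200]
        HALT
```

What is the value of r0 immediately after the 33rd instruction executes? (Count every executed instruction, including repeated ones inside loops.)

216

MOV r1, #8 → r1=8
MOV r4, #10 → r4=10
MOV r6, #1 → r6=1
MOV r0, #200 → r0=200
LDR r4, [r0] → r4=M[200]=18
ADD r1, r1, r4 → r1=8+18=26
LDR r4, [r0] → r4=M[200]=18
SUB r1, r1, r4 → r1=26-18=8
ADD r0, r0, #4 → r0=200+4=204
ADD r6, r6, #3 → r6=1+3=4
CMP r6, #13  (cmp 4,13)
BNE L1: taken
LDR r4, [r0] → r4=M[204]=18
ADD r1, r1, r4 → r1=8+18=26
LDR r4, [r0] → r4=M[204]=18
SUB r1, r1, r4 → r1=26-18=8
ADD r0, r0, #4 → r0=204+4=208
ADD r6, r6, #3 → r6=4+3=7
CMP r6, #13  (cmp 7,13)
BNE L1: taken
LDR r4, [r0] → r4=M[208]=-3
ADD r1, r1, r4 → r1=8+(-3)=5
LDR r4, [r0] → r4=M[208]=-3
SUB r1, r1, r4 → r1=5-(-3)=8
ADD r0, r0, #4 → r0=208+4=212
ADD r6, r6, #3 → r6=7+3=10
CMP r6, #13  (cmp 10,13)
BNE L1: taken
LDR r4, [r0] → r4=M[212]=-1
ADD r1, r1, r4 → r1=8+(-1)=7
LDR r4, [r0] → r4=M[212]=-1
SUB r1, r1, r4 → r1=7-(-1)=8
ADD r0, r0, #4 → r0=212+4=216
After step 33: r0 = 216.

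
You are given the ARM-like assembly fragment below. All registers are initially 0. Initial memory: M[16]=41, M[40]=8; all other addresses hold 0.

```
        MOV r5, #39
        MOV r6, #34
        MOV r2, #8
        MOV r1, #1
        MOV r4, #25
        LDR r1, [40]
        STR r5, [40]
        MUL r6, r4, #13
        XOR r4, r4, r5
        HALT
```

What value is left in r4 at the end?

r5=39
r6=34
r2=8
r1=1
r4=25
r1=M[40]=8
STR r5, [40] → M[40]=39
r6=25*13=325
r4=25^39=62
halt.

62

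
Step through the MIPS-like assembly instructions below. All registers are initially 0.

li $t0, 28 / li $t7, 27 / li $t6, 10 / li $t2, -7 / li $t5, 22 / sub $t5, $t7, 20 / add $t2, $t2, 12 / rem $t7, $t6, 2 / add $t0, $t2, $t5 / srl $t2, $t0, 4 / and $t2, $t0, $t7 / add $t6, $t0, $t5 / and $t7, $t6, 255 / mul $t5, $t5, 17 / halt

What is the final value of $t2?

$t0=28
$t7=27
$t6=10
$t2=-7
$t5=22
$t5=27-20=7
$t2=(-7)+12=5
$t7=10%2=0
$t0=5+7=12
$t2=12>>4=0
$t2=12&0=0
$t6=12+7=19
$t7=19&255=19
$t5=7*17=119
halt.

0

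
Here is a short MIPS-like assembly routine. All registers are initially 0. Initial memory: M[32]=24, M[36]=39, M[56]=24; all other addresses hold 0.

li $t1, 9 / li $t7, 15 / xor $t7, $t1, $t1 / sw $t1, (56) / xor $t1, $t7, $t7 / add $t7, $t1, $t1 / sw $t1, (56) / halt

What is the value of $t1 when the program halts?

$t1=9
$t7=15
$t7=9^9=0
sw $t1, (56) → M[56]=9
$t1=0^0=0
$t7=0+0=0
sw $t1, (56) → M[56]=0
halt.

0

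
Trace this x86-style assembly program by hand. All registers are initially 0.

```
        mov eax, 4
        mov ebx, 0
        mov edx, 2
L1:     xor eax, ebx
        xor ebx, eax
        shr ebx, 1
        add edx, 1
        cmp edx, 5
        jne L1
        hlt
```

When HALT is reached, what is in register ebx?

eax=4
ebx=0
edx=2
eax=4^0=4
ebx=0^4=4
ebx=4>>1=2
edx=2+1=3
cmp edx, 5  (cmp 3,5)
jne L1: taken
eax=4^2=6
ebx=2^6=4
ebx=4>>1=2
edx=3+1=4
cmp edx, 5  (cmp 4,5)
jne L1: taken
eax=6^2=4
ebx=2^4=6
ebx=6>>1=3
edx=4+1=5
cmp edx, 5  (cmp 5,5)
jne L1: not taken
halt.

3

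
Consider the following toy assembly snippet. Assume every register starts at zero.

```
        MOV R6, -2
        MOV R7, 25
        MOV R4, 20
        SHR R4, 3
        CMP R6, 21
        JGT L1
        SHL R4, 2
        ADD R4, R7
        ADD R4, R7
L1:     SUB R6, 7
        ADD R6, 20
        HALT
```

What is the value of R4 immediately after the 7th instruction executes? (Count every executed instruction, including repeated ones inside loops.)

R6=-2
R7=25
R4=20
R4=20>>3=2
CMP R6, 21  (cmp -2,21)
JGT L1: not taken
R4=2<<2=8
After step 7: R4 = 8.

8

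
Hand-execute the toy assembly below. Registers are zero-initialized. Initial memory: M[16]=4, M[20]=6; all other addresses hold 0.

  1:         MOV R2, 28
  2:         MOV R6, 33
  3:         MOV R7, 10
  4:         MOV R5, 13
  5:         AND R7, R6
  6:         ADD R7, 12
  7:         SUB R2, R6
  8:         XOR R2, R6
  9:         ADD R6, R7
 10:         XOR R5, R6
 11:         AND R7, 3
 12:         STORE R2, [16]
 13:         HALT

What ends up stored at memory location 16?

-38

R2=28
R6=33
R7=10
R5=13
R7=10&33=0
R7=0+12=12
R2=28-33=-5
R2=(-5)^33=-38
R6=33+12=45
R5=13^45=32
R7=12&3=0
STORE R2, [16] → M[16]=-38
halt.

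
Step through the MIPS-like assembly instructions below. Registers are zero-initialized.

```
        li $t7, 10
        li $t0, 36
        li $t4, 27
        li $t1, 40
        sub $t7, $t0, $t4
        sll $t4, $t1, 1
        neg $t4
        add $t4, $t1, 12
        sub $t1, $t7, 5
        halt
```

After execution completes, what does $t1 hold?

$t7=10
$t0=36
$t4=27
$t1=40
$t7=36-27=9
$t4=40<<1=80
$t4=-(80)=-80
$t4=40+12=52
$t1=9-5=4
halt.

4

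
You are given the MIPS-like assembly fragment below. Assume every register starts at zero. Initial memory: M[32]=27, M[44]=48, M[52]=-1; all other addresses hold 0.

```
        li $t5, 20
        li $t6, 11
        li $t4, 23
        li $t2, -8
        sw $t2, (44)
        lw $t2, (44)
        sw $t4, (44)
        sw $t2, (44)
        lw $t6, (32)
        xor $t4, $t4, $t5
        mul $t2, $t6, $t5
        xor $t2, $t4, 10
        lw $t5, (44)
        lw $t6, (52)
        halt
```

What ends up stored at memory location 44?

after li $t5, 20: $t5=20
after li $t6, 11: $t6=11
after li $t4, 23: $t4=23
after li $t2, -8: $t2=-8
sw $t2, (44) → M[44]=-8
after lw $t2, (44): $t2=M[44]=-8
sw $t4, (44) → M[44]=23
sw $t2, (44) → M[44]=-8
after lw $t6, (32): $t6=M[32]=27
after xor $t4, $t4, $t5: $t4=23^20=3
after mul $t2, $t6, $t5: $t2=27*20=540
after xor $t2, $t4, 10: $t2=3^10=9
after lw $t5, (44): $t5=M[44]=-8
after lw $t6, (52): $t6=M[52]=-1
halt.

-8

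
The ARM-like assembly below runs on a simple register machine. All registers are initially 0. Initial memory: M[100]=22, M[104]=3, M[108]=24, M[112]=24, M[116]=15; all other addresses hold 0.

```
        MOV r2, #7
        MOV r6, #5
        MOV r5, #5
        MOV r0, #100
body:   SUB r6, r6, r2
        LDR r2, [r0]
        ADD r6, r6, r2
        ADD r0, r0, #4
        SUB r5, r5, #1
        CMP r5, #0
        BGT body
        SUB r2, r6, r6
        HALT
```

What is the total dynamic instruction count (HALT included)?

41

MOV r2, #7 → r2=7
MOV r6, #5 → r6=5
MOV r5, #5 → r5=5
MOV r0, #100 → r0=100
SUB r6, r6, r2 → r6=5-7=-2
LDR r2, [r0] → r2=M[100]=22
ADD r6, r6, r2 → r6=(-2)+22=20
ADD r0, r0, #4 → r0=100+4=104
SUB r5, r5, #1 → r5=5-1=4
CMP r5, #0  (cmp 4,0)
BGT body: taken
SUB r6, r6, r2 → r6=20-22=-2
LDR r2, [r0] → r2=M[104]=3
ADD r6, r6, r2 → r6=(-2)+3=1
ADD r0, r0, #4 → r0=104+4=108
SUB r5, r5, #1 → r5=4-1=3
CMP r5, #0  (cmp 3,0)
BGT body: taken
SUB r6, r6, r2 → r6=1-3=-2
LDR r2, [r0] → r2=M[108]=24
ADD r6, r6, r2 → r6=(-2)+24=22
ADD r0, r0, #4 → r0=108+4=112
SUB r5, r5, #1 → r5=3-1=2
CMP r5, #0  (cmp 2,0)
BGT body: taken
SUB r6, r6, r2 → r6=22-24=-2
LDR r2, [r0] → r2=M[112]=24
ADD r6, r6, r2 → r6=(-2)+24=22
ADD r0, r0, #4 → r0=112+4=116
SUB r5, r5, #1 → r5=2-1=1
CMP r5, #0  (cmp 1,0)
BGT body: taken
SUB r6, r6, r2 → r6=22-24=-2
LDR r2, [r0] → r2=M[116]=15
ADD r6, r6, r2 → r6=(-2)+15=13
ADD r0, r0, #4 → r0=116+4=120
SUB r5, r5, #1 → r5=1-1=0
CMP r5, #0  (cmp 0,0)
BGT body: not taken
SUB r2, r6, r6 → r2=13-13=0
halt.
Total executed instructions: 41.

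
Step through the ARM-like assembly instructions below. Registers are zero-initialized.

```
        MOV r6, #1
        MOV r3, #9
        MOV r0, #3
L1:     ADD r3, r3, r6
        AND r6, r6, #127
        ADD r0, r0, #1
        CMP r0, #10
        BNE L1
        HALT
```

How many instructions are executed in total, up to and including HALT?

39

MOV r6, #1 → r6=1
MOV r3, #9 → r3=9
MOV r0, #3 → r0=3
ADD r3, r3, r6 → r3=9+1=10
AND r6, r6, #127 → r6=1&127=1
ADD r0, r0, #1 → r0=3+1=4
CMP r0, #10  (cmp 4,10)
BNE L1: taken
ADD r3, r3, r6 → r3=10+1=11
AND r6, r6, #127 → r6=1&127=1
ADD r0, r0, #1 → r0=4+1=5
CMP r0, #10  (cmp 5,10)
BNE L1: taken
ADD r3, r3, r6 → r3=11+1=12
AND r6, r6, #127 → r6=1&127=1
ADD r0, r0, #1 → r0=5+1=6
CMP r0, #10  (cmp 6,10)
BNE L1: taken
ADD r3, r3, r6 → r3=12+1=13
AND r6, r6, #127 → r6=1&127=1
ADD r0, r0, #1 → r0=6+1=7
CMP r0, #10  (cmp 7,10)
BNE L1: taken
ADD r3, r3, r6 → r3=13+1=14
AND r6, r6, #127 → r6=1&127=1
ADD r0, r0, #1 → r0=7+1=8
CMP r0, #10  (cmp 8,10)
BNE L1: taken
ADD r3, r3, r6 → r3=14+1=15
AND r6, r6, #127 → r6=1&127=1
ADD r0, r0, #1 → r0=8+1=9
CMP r0, #10  (cmp 9,10)
BNE L1: taken
ADD r3, r3, r6 → r3=15+1=16
AND r6, r6, #127 → r6=1&127=1
ADD r0, r0, #1 → r0=9+1=10
CMP r0, #10  (cmp 10,10)
BNE L1: not taken
halt.
Total executed instructions: 39.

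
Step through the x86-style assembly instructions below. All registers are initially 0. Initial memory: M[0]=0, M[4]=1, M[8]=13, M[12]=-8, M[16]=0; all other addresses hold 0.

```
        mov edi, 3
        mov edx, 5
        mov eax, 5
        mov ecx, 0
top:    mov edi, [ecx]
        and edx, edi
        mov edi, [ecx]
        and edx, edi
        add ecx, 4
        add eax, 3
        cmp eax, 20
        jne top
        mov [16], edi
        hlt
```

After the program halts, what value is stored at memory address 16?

edi=3
edx=5
eax=5
ecx=0
edi=M[0]=0
edx=5&0=0
edi=M[0]=0
edx=0&0=0
ecx=0+4=4
eax=5+3=8
cmp eax, 20  (cmp 8,20)
jne top: taken
edi=M[4]=1
edx=0&1=0
edi=M[4]=1
edx=0&1=0
ecx=4+4=8
eax=8+3=11
cmp eax, 20  (cmp 11,20)
jne top: taken
edi=M[8]=13
edx=0&13=0
edi=M[8]=13
edx=0&13=0
ecx=8+4=12
eax=11+3=14
cmp eax, 20  (cmp 14,20)
jne top: taken
edi=M[12]=-8
edx=0&(-8)=0
edi=M[12]=-8
edx=0&(-8)=0
ecx=12+4=16
eax=14+3=17
cmp eax, 20  (cmp 17,20)
jne top: taken
edi=M[16]=0
edx=0&0=0
edi=M[16]=0
edx=0&0=0
ecx=16+4=20
eax=17+3=20
cmp eax, 20  (cmp 20,20)
jne top: not taken
mov [16], edi → M[16]=0
halt.

0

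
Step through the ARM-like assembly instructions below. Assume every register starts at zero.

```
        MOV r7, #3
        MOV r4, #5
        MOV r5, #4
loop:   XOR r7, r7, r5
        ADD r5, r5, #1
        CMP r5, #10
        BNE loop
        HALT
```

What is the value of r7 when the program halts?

r7=3
r4=5
r5=4
r7=3^4=7
r5=4+1=5
CMP r5, #10  (cmp 5,10)
BNE loop: taken
r7=7^5=2
r5=5+1=6
CMP r5, #10  (cmp 6,10)
BNE loop: taken
r7=2^6=4
r5=6+1=7
CMP r5, #10  (cmp 7,10)
BNE loop: taken
r7=4^7=3
r5=7+1=8
CMP r5, #10  (cmp 8,10)
BNE loop: taken
r7=3^8=11
r5=8+1=9
CMP r5, #10  (cmp 9,10)
BNE loop: taken
r7=11^9=2
r5=9+1=10
CMP r5, #10  (cmp 10,10)
BNE loop: not taken
halt.

2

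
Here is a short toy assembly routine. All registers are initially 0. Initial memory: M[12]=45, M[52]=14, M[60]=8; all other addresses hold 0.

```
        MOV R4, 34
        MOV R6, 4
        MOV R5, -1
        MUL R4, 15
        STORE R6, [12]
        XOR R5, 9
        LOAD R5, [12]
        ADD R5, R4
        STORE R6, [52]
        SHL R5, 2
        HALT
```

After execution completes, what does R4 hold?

510

after MOV R4, 34: R4=34
after MOV R6, 4: R6=4
after MOV R5, -1: R5=-1
after MUL R4, 15: R4=34*15=510
STORE R6, [12] → M[12]=4
after XOR R5, 9: R5=(-1)^9=-10
after LOAD R5, [12]: R5=M[12]=4
after ADD R5, R4: R5=4+510=514
STORE R6, [52] → M[52]=4
after SHL R5, 2: R5=514<<2=2056
halt.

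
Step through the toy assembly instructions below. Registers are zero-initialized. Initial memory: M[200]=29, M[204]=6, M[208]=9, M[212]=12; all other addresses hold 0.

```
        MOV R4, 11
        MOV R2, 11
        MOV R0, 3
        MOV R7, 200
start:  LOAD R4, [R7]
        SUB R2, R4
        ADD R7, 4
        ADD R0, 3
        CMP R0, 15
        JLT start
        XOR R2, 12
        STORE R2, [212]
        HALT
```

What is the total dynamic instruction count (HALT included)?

R4=11
R2=11
R0=3
R7=200
R4=M[200]=29
R2=11-29=-18
R7=200+4=204
R0=3+3=6
CMP R0, 15  (cmp 6,15)
JLT start: taken
R4=M[204]=6
R2=(-18)-6=-24
R7=204+4=208
R0=6+3=9
CMP R0, 15  (cmp 9,15)
JLT start: taken
R4=M[208]=9
R2=(-24)-9=-33
R7=208+4=212
R0=9+3=12
CMP R0, 15  (cmp 12,15)
JLT start: taken
R4=M[212]=12
R2=(-33)-12=-45
R7=212+4=216
R0=12+3=15
CMP R0, 15  (cmp 15,15)
JLT start: not taken
R2=(-45)^12=-33
STORE R2, [212] → M[212]=-33
halt.
Total executed instructions: 31.

31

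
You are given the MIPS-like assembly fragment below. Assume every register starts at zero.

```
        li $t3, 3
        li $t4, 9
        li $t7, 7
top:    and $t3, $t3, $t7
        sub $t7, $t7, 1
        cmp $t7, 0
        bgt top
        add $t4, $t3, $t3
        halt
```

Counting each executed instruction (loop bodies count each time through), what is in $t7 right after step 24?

2

after li $t3, 3: $t3=3
after li $t4, 9: $t4=9
after li $t7, 7: $t7=7
after and $t3, $t3, $t7: $t3=3&7=3
after sub $t7, $t7, 1: $t7=7-1=6
cmp $t7, 0  (cmp 6,0)
bgt top: taken
after and $t3, $t3, $t7: $t3=3&6=2
after sub $t7, $t7, 1: $t7=6-1=5
cmp $t7, 0  (cmp 5,0)
bgt top: taken
after and $t3, $t3, $t7: $t3=2&5=0
after sub $t7, $t7, 1: $t7=5-1=4
cmp $t7, 0  (cmp 4,0)
bgt top: taken
after and $t3, $t3, $t7: $t3=0&4=0
after sub $t7, $t7, 1: $t7=4-1=3
cmp $t7, 0  (cmp 3,0)
bgt top: taken
after and $t3, $t3, $t7: $t3=0&3=0
after sub $t7, $t7, 1: $t7=3-1=2
cmp $t7, 0  (cmp 2,0)
bgt top: taken
after and $t3, $t3, $t7: $t3=0&2=0
After step 24: $t7 = 2.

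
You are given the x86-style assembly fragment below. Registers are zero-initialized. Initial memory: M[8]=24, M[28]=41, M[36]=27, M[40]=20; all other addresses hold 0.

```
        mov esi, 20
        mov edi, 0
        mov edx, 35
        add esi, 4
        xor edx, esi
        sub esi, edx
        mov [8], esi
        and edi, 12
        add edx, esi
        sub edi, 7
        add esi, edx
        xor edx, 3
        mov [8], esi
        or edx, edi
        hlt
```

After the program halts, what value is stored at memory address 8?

-11

esi=20
edi=0
edx=35
esi=20+4=24
edx=35^24=59
esi=24-59=-35
mov [8], esi → M[8]=-35
edi=0&12=0
edx=59+(-35)=24
edi=0-7=-7
esi=(-35)+24=-11
edx=24^3=27
mov [8], esi → M[8]=-11
edx=27|(-7)=-5
halt.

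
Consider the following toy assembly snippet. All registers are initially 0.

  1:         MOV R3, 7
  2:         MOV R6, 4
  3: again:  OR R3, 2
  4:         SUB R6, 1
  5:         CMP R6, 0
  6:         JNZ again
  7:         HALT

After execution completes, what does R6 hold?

0

R3=7
R6=4
R3=7|2=7
R6=4-1=3
CMP R6, 0  (cmp 3,0)
JNZ again: taken
R3=7|2=7
R6=3-1=2
CMP R6, 0  (cmp 2,0)
JNZ again: taken
R3=7|2=7
R6=2-1=1
CMP R6, 0  (cmp 1,0)
JNZ again: taken
R3=7|2=7
R6=1-1=0
CMP R6, 0  (cmp 0,0)
JNZ again: not taken
halt.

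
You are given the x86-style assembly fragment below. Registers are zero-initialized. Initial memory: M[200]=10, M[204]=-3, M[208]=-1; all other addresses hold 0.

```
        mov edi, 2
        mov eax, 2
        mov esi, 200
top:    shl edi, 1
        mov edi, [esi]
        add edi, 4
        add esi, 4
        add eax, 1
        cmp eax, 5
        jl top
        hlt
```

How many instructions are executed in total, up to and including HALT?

edi=2
eax=2
esi=200
edi=2<<1=4
edi=M[200]=10
edi=10+4=14
esi=200+4=204
eax=2+1=3
cmp eax, 5  (cmp 3,5)
jl top: taken
edi=14<<1=28
edi=M[204]=-3
edi=(-3)+4=1
esi=204+4=208
eax=3+1=4
cmp eax, 5  (cmp 4,5)
jl top: taken
edi=1<<1=2
edi=M[208]=-1
edi=(-1)+4=3
esi=208+4=212
eax=4+1=5
cmp eax, 5  (cmp 5,5)
jl top: not taken
halt.
Total executed instructions: 25.

25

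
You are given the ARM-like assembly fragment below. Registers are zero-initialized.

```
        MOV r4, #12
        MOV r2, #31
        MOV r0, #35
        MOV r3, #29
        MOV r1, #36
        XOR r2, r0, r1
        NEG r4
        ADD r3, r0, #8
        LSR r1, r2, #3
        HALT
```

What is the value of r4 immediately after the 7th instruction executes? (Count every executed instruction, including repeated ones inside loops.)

MOV r4, #12 → r4=12
MOV r2, #31 → r2=31
MOV r0, #35 → r0=35
MOV r3, #29 → r3=29
MOV r1, #36 → r1=36
XOR r2, r0, r1 → r2=35^36=7
NEG r4 → r4=-(12)=-12
After step 7: r4 = -12.

-12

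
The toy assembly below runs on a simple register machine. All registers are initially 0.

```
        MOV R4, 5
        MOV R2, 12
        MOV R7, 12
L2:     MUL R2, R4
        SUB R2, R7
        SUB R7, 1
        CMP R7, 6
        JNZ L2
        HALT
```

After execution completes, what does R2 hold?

141603

MOV R4, 5 → R4=5
MOV R2, 12 → R2=12
MOV R7, 12 → R7=12
MUL R2, R4 → R2=12*5=60
SUB R2, R7 → R2=60-12=48
SUB R7, 1 → R7=12-1=11
CMP R7, 6  (cmp 11,6)
JNZ L2: taken
MUL R2, R4 → R2=48*5=240
SUB R2, R7 → R2=240-11=229
SUB R7, 1 → R7=11-1=10
CMP R7, 6  (cmp 10,6)
JNZ L2: taken
MUL R2, R4 → R2=229*5=1145
SUB R2, R7 → R2=1145-10=1135
SUB R7, 1 → R7=10-1=9
CMP R7, 6  (cmp 9,6)
JNZ L2: taken
MUL R2, R4 → R2=1135*5=5675
SUB R2, R7 → R2=5675-9=5666
SUB R7, 1 → R7=9-1=8
CMP R7, 6  (cmp 8,6)
JNZ L2: taken
MUL R2, R4 → R2=5666*5=28330
SUB R2, R7 → R2=28330-8=28322
SUB R7, 1 → R7=8-1=7
CMP R7, 6  (cmp 7,6)
JNZ L2: taken
MUL R2, R4 → R2=28322*5=141610
SUB R2, R7 → R2=141610-7=141603
SUB R7, 1 → R7=7-1=6
CMP R7, 6  (cmp 6,6)
JNZ L2: not taken
halt.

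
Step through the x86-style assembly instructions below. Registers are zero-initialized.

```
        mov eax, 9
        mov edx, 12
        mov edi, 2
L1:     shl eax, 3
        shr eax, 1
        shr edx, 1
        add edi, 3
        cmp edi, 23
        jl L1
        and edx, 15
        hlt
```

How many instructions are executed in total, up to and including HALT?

mov eax, 9 → eax=9
mov edx, 12 → edx=12
mov edi, 2 → edi=2
shl eax, 3 → eax=9<<3=72
shr eax, 1 → eax=72>>1=36
shr edx, 1 → edx=12>>1=6
add edi, 3 → edi=2+3=5
cmp edi, 23  (cmp 5,23)
jl L1: taken
shl eax, 3 → eax=36<<3=288
shr eax, 1 → eax=288>>1=144
shr edx, 1 → edx=6>>1=3
add edi, 3 → edi=5+3=8
cmp edi, 23  (cmp 8,23)
jl L1: taken
shl eax, 3 → eax=144<<3=1152
shr eax, 1 → eax=1152>>1=576
shr edx, 1 → edx=3>>1=1
add edi, 3 → edi=8+3=11
cmp edi, 23  (cmp 11,23)
jl L1: taken
shl eax, 3 → eax=576<<3=4608
shr eax, 1 → eax=4608>>1=2304
shr edx, 1 → edx=1>>1=0
add edi, 3 → edi=11+3=14
cmp edi, 23  (cmp 14,23)
jl L1: taken
shl eax, 3 → eax=2304<<3=18432
shr eax, 1 → eax=18432>>1=9216
shr edx, 1 → edx=0>>1=0
add edi, 3 → edi=14+3=17
cmp edi, 23  (cmp 17,23)
jl L1: taken
shl eax, 3 → eax=9216<<3=73728
shr eax, 1 → eax=73728>>1=36864
shr edx, 1 → edx=0>>1=0
add edi, 3 → edi=17+3=20
cmp edi, 23  (cmp 20,23)
jl L1: taken
shl eax, 3 → eax=36864<<3=294912
shr eax, 1 → eax=294912>>1=147456
shr edx, 1 → edx=0>>1=0
add edi, 3 → edi=20+3=23
cmp edi, 23  (cmp 23,23)
jl L1: not taken
and edx, 15 → edx=0&15=0
halt.
Total executed instructions: 47.

47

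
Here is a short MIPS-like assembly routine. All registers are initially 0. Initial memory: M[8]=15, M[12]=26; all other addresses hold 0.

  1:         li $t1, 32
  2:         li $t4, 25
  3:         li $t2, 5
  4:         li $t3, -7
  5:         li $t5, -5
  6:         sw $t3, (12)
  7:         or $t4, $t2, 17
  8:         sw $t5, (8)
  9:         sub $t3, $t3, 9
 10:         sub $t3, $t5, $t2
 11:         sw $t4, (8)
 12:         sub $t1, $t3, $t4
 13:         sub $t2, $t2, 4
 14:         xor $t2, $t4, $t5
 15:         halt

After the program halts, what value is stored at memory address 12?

-7

after li $t1, 32: $t1=32
after li $t4, 25: $t4=25
after li $t2, 5: $t2=5
after li $t3, -7: $t3=-7
after li $t5, -5: $t5=-5
sw $t3, (12) → M[12]=-7
after or $t4, $t2, 17: $t4=5|17=21
sw $t5, (8) → M[8]=-5
after sub $t3, $t3, 9: $t3=(-7)-9=-16
after sub $t3, $t5, $t2: $t3=(-5)-5=-10
sw $t4, (8) → M[8]=21
after sub $t1, $t3, $t4: $t1=(-10)-21=-31
after sub $t2, $t2, 4: $t2=5-4=1
after xor $t2, $t4, $t5: $t2=21^(-5)=-18
halt.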